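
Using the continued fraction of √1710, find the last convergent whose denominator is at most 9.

√1710 = [41; 2, 1, 5, 4, 5, 1, 2, 82, …] (period length 8).
Convergents:
  p_0/q_0 = 41/1
  p_1/q_1 = 83/2
  p_2/q_2 = 124/3
  p_3/q_3 = 703/17
q_2 = 3 ≤ 9 < 17 = q_3, so the answer is 124/3.

124/3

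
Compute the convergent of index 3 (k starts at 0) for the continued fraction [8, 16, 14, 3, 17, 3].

5571/691

Using pₖ = aₖpₖ₋₁ + pₖ₋₂, qₖ = aₖqₖ₋₁ + qₖ₋₂ (with p₋₁=1, p₋₂=0, q₋₁=0, q₋₂=1):
  k=0: a=8, p=8, q=1
  k=1: a=16, p=129, q=16
  k=2: a=14, p=1814, q=225
  k=3: a=3, p=5571, q=691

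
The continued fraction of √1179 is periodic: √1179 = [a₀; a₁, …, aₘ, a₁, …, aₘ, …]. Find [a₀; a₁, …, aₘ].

a₀ = ⌊√1179⌋ = 34.
With m₀=0, d₀=1 and mₖ₊₁ = dₖaₖ − mₖ, dₖ₊₁ = (n − mₖ₊₁²)/dₖ, aₖ₊₁ = ⌊(a₀+mₖ₊₁)/dₖ₊₁⌋:
  k=1: m=34, d=23, a=2
  k=2: m=12, d=45, a=1
  k=3: m=33, d=2, a=33
  k=4: m=33, d=45, a=1
  k=5: m=12, d=23, a=2
  k=6: m=34, d=1, a=68
d=1 and a=2a₀=68 at k=6, so the next step gives (m, d) = (34, 23) again — its k=1 value — and the period has length 6.

[34; 2, 1, 33, 1, 2, 68]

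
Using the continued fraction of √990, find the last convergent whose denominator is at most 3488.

55031/1749

√990 = [31; 2, 6, 2, 62, …] (period length 4).
Convergents:
  p_0/q_0 = 31/1
  p_1/q_1 = 63/2
  p_2/q_2 = 409/13
  p_3/q_3 = 881/28
  p_4/q_4 = 55031/1749
  p_5/q_5 = 110943/3526
q_4 = 1749 ≤ 3488 < 3526 = q_5, so the answer is 55031/1749.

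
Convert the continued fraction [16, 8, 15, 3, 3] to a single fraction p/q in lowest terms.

Using pₖ = aₖpₖ₋₁ + pₖ₋₂ and qₖ = aₖqₖ₋₁ + qₖ₋₂:
  k=0: a=16, p=16, q=1
  k=1: a=8, p=129, q=8
  k=2: a=15, p=1951, q=121
  k=3: a=3, p=5982, q=371
  k=4: a=3, p=19897, q=1234

19897/1234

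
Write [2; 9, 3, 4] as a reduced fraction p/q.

Fold from the inside: start with 4/1.
  3 + 1/4 = 13/4
  9 + 4/13 = 121/13
  2 + 13/121 = 255/121

255/121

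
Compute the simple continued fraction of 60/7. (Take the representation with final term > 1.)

[8; 1, 1, 3]

60 = 8·7 + 4
7 = 1·4 + 3
4 = 1·3 + 1
3 = 3·1 + 0  (stop)
So 60/7 = [8; 1, 1, 3].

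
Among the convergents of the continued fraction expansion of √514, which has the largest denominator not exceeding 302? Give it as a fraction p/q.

√514 = [22; 1, 2, 22, 2, 1, 44, …] (period length 6).
Convergents:
  p_0/q_0 = 22/1
  p_1/q_1 = 23/1
  p_2/q_2 = 68/3
  p_3/q_3 = 1519/67
  p_4/q_4 = 3106/137
  p_5/q_5 = 4625/204
  p_6/q_6 = 206606/9113
q_5 = 204 ≤ 302 < 9113 = q_6, so the answer is 4625/204.

4625/204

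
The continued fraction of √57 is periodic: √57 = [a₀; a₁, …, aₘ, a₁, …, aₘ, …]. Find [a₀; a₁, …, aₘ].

[7; 1, 1, 4, 1, 1, 14]

a₀ = ⌊√57⌋ = 7.
With m₀=0, d₀=1 and mₖ₊₁ = dₖaₖ − mₖ, dₖ₊₁ = (n − mₖ₊₁²)/dₖ, aₖ₊₁ = ⌊(a₀+mₖ₊₁)/dₖ₊₁⌋:
  k=1: m=7, d=8, a=1
  k=2: m=1, d=7, a=1
  k=3: m=6, d=3, a=4
  k=4: m=6, d=7, a=1
  k=5: m=1, d=8, a=1
  k=6: m=7, d=1, a=14
d=1 and a=2a₀=14 at k=6, so the next step gives (m, d) = (7, 8) again — its k=1 value — and the period has length 6.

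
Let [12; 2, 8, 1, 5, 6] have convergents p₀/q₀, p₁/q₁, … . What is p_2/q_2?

Using pₖ = aₖpₖ₋₁ + pₖ₋₂, qₖ = aₖqₖ₋₁ + qₖ₋₂ (with p₋₁=1, p₋₂=0, q₋₁=0, q₋₂=1):
  k=0: a=12, p=12, q=1
  k=1: a=2, p=25, q=2
  k=2: a=8, p=212, q=17

212/17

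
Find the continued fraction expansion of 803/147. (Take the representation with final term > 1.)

[5; 2, 6, 5, 2]

803 = 5·147 + 68
147 = 2·68 + 11
68 = 6·11 + 2
11 = 5·2 + 1
2 = 2·1 + 0  (stop)
So 803/147 = [5; 2, 6, 5, 2].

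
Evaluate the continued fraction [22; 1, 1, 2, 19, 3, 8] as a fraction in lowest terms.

Using pₖ = aₖpₖ₋₁ + pₖ₋₂ and qₖ = aₖqₖ₋₁ + qₖ₋₂:
  k=0: a=22, p=22, q=1
  k=1: a=1, p=23, q=1
  k=2: a=1, p=45, q=2
  k=3: a=2, p=113, q=5
  k=4: a=19, p=2192, q=97
  k=5: a=3, p=6689, q=296
  k=6: a=8, p=55704, q=2465

55704/2465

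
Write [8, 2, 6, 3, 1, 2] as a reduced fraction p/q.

Fold from the inside: start with 2/1.
  1 + 1/2 = 3/2
  3 + 2/3 = 11/3
  6 + 3/11 = 69/11
  2 + 11/69 = 149/69
  8 + 69/149 = 1261/149

1261/149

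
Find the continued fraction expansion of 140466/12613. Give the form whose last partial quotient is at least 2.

140466 = 11×12613 + 1723
12613 = 7×1723 + 552
1723 = 3×552 + 67
552 = 8×67 + 16
67 = 4×16 + 3
16 = 5×3 + 1
3 = 3×1 + 0  (stop)
So 140466/12613 = [11; 7, 3, 8, 4, 5, 3].

[11; 7, 3, 8, 4, 5, 3]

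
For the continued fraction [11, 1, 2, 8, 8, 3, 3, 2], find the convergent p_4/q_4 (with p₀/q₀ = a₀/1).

Using pₖ = aₖpₖ₋₁ + pₖ₋₂, qₖ = aₖqₖ₋₁ + qₖ₋₂ (with p₋₁=1, p₋₂=0, q₋₁=0, q₋₂=1):
  k=0: a=11, p=11, q=1
  k=1: a=1, p=12, q=1
  k=2: a=2, p=35, q=3
  k=3: a=8, p=292, q=25
  k=4: a=8, p=2371, q=203

2371/203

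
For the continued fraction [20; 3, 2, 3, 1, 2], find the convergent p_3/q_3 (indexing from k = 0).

Using pₖ = aₖpₖ₋₁ + pₖ₋₂, qₖ = aₖqₖ₋₁ + qₖ₋₂ (with p₋₁=1, p₋₂=0, q₋₁=0, q₋₂=1):
  k=0: a=20, p=20, q=1
  k=1: a=3, p=61, q=3
  k=2: a=2, p=142, q=7
  k=3: a=3, p=487, q=24

487/24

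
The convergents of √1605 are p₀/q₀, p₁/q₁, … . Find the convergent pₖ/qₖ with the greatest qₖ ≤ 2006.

51320/1281

√1605 = [40; 16, 80, …] (period length 2).
Convergents:
  p_0/q_0 = 40/1
  p_1/q_1 = 641/16
  p_2/q_2 = 51320/1281
  p_3/q_3 = 821761/20512
q_2 = 1281 ≤ 2006 < 20512 = q_3, so the answer is 51320/1281.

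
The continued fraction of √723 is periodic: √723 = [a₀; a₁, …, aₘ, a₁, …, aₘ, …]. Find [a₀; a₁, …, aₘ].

[26; 1, 7, 1, 52]

a₀ = ⌊√723⌋ = 26.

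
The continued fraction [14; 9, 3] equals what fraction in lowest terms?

395/28

Fold from the inside: start with 3/1.
  9 + 1/3 = 28/3
  14 + 3/28 = 395/28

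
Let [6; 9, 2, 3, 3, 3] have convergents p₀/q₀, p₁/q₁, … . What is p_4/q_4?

1325/217

Using pₖ = aₖpₖ₋₁ + pₖ₋₂, qₖ = aₖqₖ₋₁ + qₖ₋₂ (with p₋₁=1, p₋₂=0, q₋₁=0, q₋₂=1):
  k=0: a=6, p=6, q=1
  k=1: a=9, p=55, q=9
  k=2: a=2, p=116, q=19
  k=3: a=3, p=403, q=66
  k=4: a=3, p=1325, q=217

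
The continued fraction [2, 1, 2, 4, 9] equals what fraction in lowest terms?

323/120

Fold from the inside: start with 9/1.
  4 + 1/9 = 37/9
  2 + 9/37 = 83/37
  1 + 37/83 = 120/83
  2 + 83/120 = 323/120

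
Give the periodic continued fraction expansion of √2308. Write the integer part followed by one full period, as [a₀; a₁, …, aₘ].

[48; 24, 96]

a₀ = ⌊√2308⌋ = 48.
With m₀=0, d₀=1 and mₖ₊₁ = dₖaₖ − mₖ, dₖ₊₁ = (n − mₖ₊₁²)/dₖ, aₖ₊₁ = ⌊(a₀+mₖ₊₁)/dₖ₊₁⌋:
  k=1: m=48, d=4, a=24
  k=2: m=48, d=1, a=96
d=1 and a=2a₀=96 at k=2, so the next step gives (m, d) = (48, 4) again — its k=1 value — and the period has length 2.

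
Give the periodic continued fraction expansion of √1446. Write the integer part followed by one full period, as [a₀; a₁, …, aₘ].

a₀ = ⌊√1446⌋ = 38.
With m₀=0, d₀=1 and mₖ₊₁ = dₖaₖ − mₖ, dₖ₊₁ = (n − mₖ₊₁²)/dₖ, aₖ₊₁ = ⌊(a₀+mₖ₊₁)/dₖ₊₁⌋:
  k=1: m=38, d=2, a=38
  k=2: m=38, d=1, a=76
d=1 and a=2a₀=76 at k=2, so the next step gives (m, d) = (38, 2) again — its k=1 value — and the period has length 2.

[38; 38, 76]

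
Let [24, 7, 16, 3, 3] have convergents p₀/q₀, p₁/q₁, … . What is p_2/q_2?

2728/113

Using pₖ = aₖpₖ₋₁ + pₖ₋₂, qₖ = aₖqₖ₋₁ + qₖ₋₂ (with p₋₁=1, p₋₂=0, q₋₁=0, q₋₂=1):
  k=0: a=24, p=24, q=1
  k=1: a=7, p=169, q=7
  k=2: a=16, p=2728, q=113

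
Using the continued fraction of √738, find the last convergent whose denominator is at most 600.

√738 = [27; 6, 54, …] (period length 2).
Convergents:
  p_0/q_0 = 27/1
  p_1/q_1 = 163/6
  p_2/q_2 = 8829/325
  p_3/q_3 = 53137/1956
q_2 = 325 ≤ 600 < 1956 = q_3, so the answer is 8829/325.

8829/325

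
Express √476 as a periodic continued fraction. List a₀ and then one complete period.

[21; 1, 4, 2, 10, 2, 4, 1, 42]

a₀ = ⌊√476⌋ = 21.
With m₀=0, d₀=1 and mₖ₊₁ = dₖaₖ − mₖ, dₖ₊₁ = (n − mₖ₊₁²)/dₖ, aₖ₊₁ = ⌊(a₀+mₖ₊₁)/dₖ₊₁⌋:
  k=1: m=21, d=35, a=1
  k=2: m=14, d=8, a=4
  k=3: m=18, d=19, a=2
  k=4: m=20, d=4, a=10
  k=5: m=20, d=19, a=2
  k=6: m=18, d=8, a=4
  k=7: m=14, d=35, a=1
  k=8: m=21, d=1, a=42
d=1 and a=2a₀=42 at k=8, so the next step gives (m, d) = (21, 35) again — its k=1 value — and the period has length 8.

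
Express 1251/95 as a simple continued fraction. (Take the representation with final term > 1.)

1251 = 13×95 + 16
95 = 5×16 + 15
16 = 1×15 + 1
15 = 15×1 + 0  (stop)
So 1251/95 = [13; 5, 1, 15].

[13; 5, 1, 15]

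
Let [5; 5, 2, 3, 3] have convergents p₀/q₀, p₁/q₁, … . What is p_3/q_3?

Using pₖ = aₖpₖ₋₁ + pₖ₋₂, qₖ = aₖqₖ₋₁ + qₖ₋₂ (with p₋₁=1, p₋₂=0, q₋₁=0, q₋₂=1):
  k=0: a=5, p=5, q=1
  k=1: a=5, p=26, q=5
  k=2: a=2, p=57, q=11
  k=3: a=3, p=197, q=38

197/38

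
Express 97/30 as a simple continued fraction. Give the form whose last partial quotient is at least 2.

97 = 3·30 + 7
30 = 4·7 + 2
7 = 3·2 + 1
2 = 2·1 + 0  (stop)
So 97/30 = [3; 4, 3, 2].

[3; 4, 3, 2]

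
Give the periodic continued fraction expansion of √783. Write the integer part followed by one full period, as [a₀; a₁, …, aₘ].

[27; 1, 54]

a₀ = ⌊√783⌋ = 27.
With m₀=0, d₀=1 and mₖ₊₁ = dₖaₖ − mₖ, dₖ₊₁ = (n − mₖ₊₁²)/dₖ, aₖ₊₁ = ⌊(a₀+mₖ₊₁)/dₖ₊₁⌋:
  k=1: m=27, d=54, a=1
  k=2: m=27, d=1, a=54
d=1 and a=2a₀=54 at k=2, so the next step gives (m, d) = (27, 54) again — its k=1 value — and the period has length 2.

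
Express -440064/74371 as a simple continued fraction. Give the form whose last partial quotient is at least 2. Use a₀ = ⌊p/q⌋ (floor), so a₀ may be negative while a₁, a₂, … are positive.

-440064 = -6×74371 + 6162
74371 = 12×6162 + 427
6162 = 14×427 + 184
427 = 2×184 + 59
184 = 3×59 + 7
59 = 8×7 + 3
7 = 2×3 + 1
3 = 3×1 + 0  (stop)
So -440064/74371 = [-6; 12, 14, 2, 3, 8, 2, 3].

[-6; 12, 14, 2, 3, 8, 2, 3]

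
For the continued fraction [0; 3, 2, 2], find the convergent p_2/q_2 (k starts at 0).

2/7

Using pₖ = aₖpₖ₋₁ + pₖ₋₂, qₖ = aₖqₖ₋₁ + qₖ₋₂ (with p₋₁=1, p₋₂=0, q₋₁=0, q₋₂=1):
  k=0: a=0, p=0, q=1
  k=1: a=3, p=1, q=3
  k=2: a=2, p=2, q=7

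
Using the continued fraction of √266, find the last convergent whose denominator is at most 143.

685/42

√266 = [16; 3, 4, 3, 32, …] (period length 4).
Convergents:
  p_0/q_0 = 16/1
  p_1/q_1 = 49/3
  p_2/q_2 = 212/13
  p_3/q_3 = 685/42
  p_4/q_4 = 22132/1357
q_3 = 42 ≤ 143 < 1357 = q_4, so the answer is 685/42.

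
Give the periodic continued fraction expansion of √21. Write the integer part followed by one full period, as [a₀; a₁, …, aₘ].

[4; 1, 1, 2, 1, 1, 8]

a₀ = ⌊√21⌋ = 4.
With m₀=0, d₀=1 and mₖ₊₁ = dₖaₖ − mₖ, dₖ₊₁ = (n − mₖ₊₁²)/dₖ, aₖ₊₁ = ⌊(a₀+mₖ₊₁)/dₖ₊₁⌋:
  k=1: m=4, d=5, a=1
  k=2: m=1, d=4, a=1
  k=3: m=3, d=3, a=2
  k=4: m=3, d=4, a=1
  k=5: m=1, d=5, a=1
  k=6: m=4, d=1, a=8
d=1 and a=2a₀=8 at k=6, so the next step gives (m, d) = (4, 5) again — its k=1 value — and the period has length 6.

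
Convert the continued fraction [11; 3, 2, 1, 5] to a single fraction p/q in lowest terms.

Fold from the inside: start with 5/1.
  1 + 1/5 = 6/5
  2 + 5/6 = 17/6
  3 + 6/17 = 57/17
  11 + 17/57 = 644/57

644/57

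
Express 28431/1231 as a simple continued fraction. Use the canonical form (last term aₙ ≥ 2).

28431 = 23×1231 + 118
1231 = 10×118 + 51
118 = 2×51 + 16
51 = 3×16 + 3
16 = 5×3 + 1
3 = 3×1 + 0  (stop)
So 28431/1231 = [23; 10, 2, 3, 5, 3].

[23; 10, 2, 3, 5, 3]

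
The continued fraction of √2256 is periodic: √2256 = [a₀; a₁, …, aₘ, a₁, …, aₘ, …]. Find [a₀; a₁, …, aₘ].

[47; 2, 94]

a₀ = ⌊√2256⌋ = 47.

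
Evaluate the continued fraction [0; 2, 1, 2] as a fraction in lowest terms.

Fold from the inside: start with 2/1.
  1 + 1/2 = 3/2
  2 + 2/3 = 8/3
  0 + 3/8 = 3/8

3/8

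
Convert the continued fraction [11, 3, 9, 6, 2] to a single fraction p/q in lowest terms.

4189/370

Fold from the inside: start with 2/1.
  6 + 1/2 = 13/2
  9 + 2/13 = 119/13
  3 + 13/119 = 370/119
  11 + 119/370 = 4189/370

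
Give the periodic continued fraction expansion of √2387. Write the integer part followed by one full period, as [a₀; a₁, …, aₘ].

[48; 1, 5, 1, 96]

a₀ = ⌊√2387⌋ = 48.
With m₀=0, d₀=1 and mₖ₊₁ = dₖaₖ − mₖ, dₖ₊₁ = (n − mₖ₊₁²)/dₖ, aₖ₊₁ = ⌊(a₀+mₖ₊₁)/dₖ₊₁⌋:
  k=1: m=48, d=83, a=1
  k=2: m=35, d=14, a=5
  k=3: m=35, d=83, a=1
  k=4: m=48, d=1, a=96
d=1 and a=2a₀=96 at k=4, so the next step gives (m, d) = (48, 83) again — its k=1 value — and the period has length 4.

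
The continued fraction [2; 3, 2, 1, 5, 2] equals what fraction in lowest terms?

285/124

Using pₖ = aₖpₖ₋₁ + pₖ₋₂ and qₖ = aₖqₖ₋₁ + qₖ₋₂:
  k=0: a=2, p=2, q=1
  k=1: a=3, p=7, q=3
  k=2: a=2, p=16, q=7
  k=3: a=1, p=23, q=10
  k=4: a=5, p=131, q=57
  k=5: a=2, p=285, q=124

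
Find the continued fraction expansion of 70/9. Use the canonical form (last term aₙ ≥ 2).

[7; 1, 3, 2]

70 = 7*9 + 7
9 = 1*7 + 2
7 = 3*2 + 1
2 = 2*1 + 0  (stop)
So 70/9 = [7; 1, 3, 2].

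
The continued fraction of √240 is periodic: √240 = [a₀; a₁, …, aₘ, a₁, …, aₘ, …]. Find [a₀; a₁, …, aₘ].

[15; 2, 30]

a₀ = ⌊√240⌋ = 15.
With m₀=0, d₀=1 and mₖ₊₁ = dₖaₖ − mₖ, dₖ₊₁ = (n − mₖ₊₁²)/dₖ, aₖ₊₁ = ⌊(a₀+mₖ₊₁)/dₖ₊₁⌋:
  k=1: m=15, d=15, a=2
  k=2: m=15, d=1, a=30
d=1 and a=2a₀=30 at k=2, so the next step gives (m, d) = (15, 15) again — its k=1 value — and the period has length 2.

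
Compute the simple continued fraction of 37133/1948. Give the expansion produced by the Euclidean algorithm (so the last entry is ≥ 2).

[19; 16, 10, 12]

37133 = 19×1948 + 121
1948 = 16×121 + 12
121 = 10×12 + 1
12 = 12×1 + 0  (stop)
So 37133/1948 = [19; 16, 10, 12].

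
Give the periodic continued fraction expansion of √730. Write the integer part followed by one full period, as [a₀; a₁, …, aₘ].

a₀ = ⌊√730⌋ = 27.

[27; 54]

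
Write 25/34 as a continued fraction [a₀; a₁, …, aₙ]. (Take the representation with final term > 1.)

25 = 0·34 + 25
34 = 1·25 + 9
25 = 2·9 + 7
9 = 1·7 + 2
7 = 3·2 + 1
2 = 2·1 + 0  (stop)
So 25/34 = [0; 1, 2, 1, 3, 2].

[0; 1, 2, 1, 3, 2]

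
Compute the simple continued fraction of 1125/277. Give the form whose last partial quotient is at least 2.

[4; 16, 3, 2, 2]

1125 = 4*277 + 17
277 = 16*17 + 5
17 = 3*5 + 2
5 = 2*2 + 1
2 = 2*1 + 0  (stop)
So 1125/277 = [4; 16, 3, 2, 2].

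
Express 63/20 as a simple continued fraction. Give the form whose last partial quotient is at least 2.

[3; 6, 1, 2]

63 = 3*20 + 3
20 = 6*3 + 2
3 = 1*2 + 1
2 = 2*1 + 0  (stop)
So 63/20 = [3; 6, 1, 2].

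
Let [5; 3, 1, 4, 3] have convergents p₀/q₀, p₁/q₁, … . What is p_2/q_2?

Using pₖ = aₖpₖ₋₁ + pₖ₋₂, qₖ = aₖqₖ₋₁ + qₖ₋₂ (with p₋₁=1, p₋₂=0, q₋₁=0, q₋₂=1):
  k=0: a=5, p=5, q=1
  k=1: a=3, p=16, q=3
  k=2: a=1, p=21, q=4

21/4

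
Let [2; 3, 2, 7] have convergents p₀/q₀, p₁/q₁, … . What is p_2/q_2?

Using pₖ = aₖpₖ₋₁ + pₖ₋₂, qₖ = aₖqₖ₋₁ + qₖ₋₂ (with p₋₁=1, p₋₂=0, q₋₁=0, q₋₂=1):
  k=0: a=2, p=2, q=1
  k=1: a=3, p=7, q=3
  k=2: a=2, p=16, q=7

16/7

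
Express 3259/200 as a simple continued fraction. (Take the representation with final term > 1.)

[16; 3, 2, 1, 1, 3, 3]

3259 = 16*200 + 59
200 = 3*59 + 23
59 = 2*23 + 13
23 = 1*13 + 10
13 = 1*10 + 3
10 = 3*3 + 1
3 = 3*1 + 0  (stop)
So 3259/200 = [16; 3, 2, 1, 1, 3, 3].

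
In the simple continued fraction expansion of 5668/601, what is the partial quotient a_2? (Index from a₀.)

3

5668 = 9·601 + 259   →  a_0 = 9
601 = 2·259 + 83   →  a_1 = 2
259 = 3·83 + 10   →  a_2 = 3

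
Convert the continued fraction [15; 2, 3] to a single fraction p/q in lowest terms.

108/7

Fold from the inside: start with 3/1.
  2 + 1/3 = 7/3
  15 + 3/7 = 108/7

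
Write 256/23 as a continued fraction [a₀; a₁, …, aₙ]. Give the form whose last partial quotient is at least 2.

[11; 7, 1, 2]

256 = 11×23 + 3
23 = 7×3 + 2
3 = 1×2 + 1
2 = 2×1 + 0  (stop)
So 256/23 = [11; 7, 1, 2].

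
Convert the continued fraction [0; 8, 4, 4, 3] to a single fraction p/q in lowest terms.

55/453

Using pₖ = aₖpₖ₋₁ + pₖ₋₂ and qₖ = aₖqₖ₋₁ + qₖ₋₂:
  k=0: a=0, p=0, q=1
  k=1: a=8, p=1, q=8
  k=2: a=4, p=4, q=33
  k=3: a=4, p=17, q=140
  k=4: a=3, p=55, q=453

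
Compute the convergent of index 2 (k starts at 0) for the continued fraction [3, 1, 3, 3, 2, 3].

Using pₖ = aₖpₖ₋₁ + pₖ₋₂, qₖ = aₖqₖ₋₁ + qₖ₋₂ (with p₋₁=1, p₋₂=0, q₋₁=0, q₋₂=1):
  k=0: a=3, p=3, q=1
  k=1: a=1, p=4, q=1
  k=2: a=3, p=15, q=4

15/4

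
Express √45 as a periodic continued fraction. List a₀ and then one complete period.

[6; 1, 2, 2, 2, 1, 12]

a₀ = ⌊√45⌋ = 6.
With m₀=0, d₀=1 and mₖ₊₁ = dₖaₖ − mₖ, dₖ₊₁ = (n − mₖ₊₁²)/dₖ, aₖ₊₁ = ⌊(a₀+mₖ₊₁)/dₖ₊₁⌋:
  k=1: m=6, d=9, a=1
  k=2: m=3, d=4, a=2
  k=3: m=5, d=5, a=2
  k=4: m=5, d=4, a=2
  k=5: m=3, d=9, a=1
  k=6: m=6, d=1, a=12
d=1 and a=2a₀=12 at k=6, so the next step gives (m, d) = (6, 9) again — its k=1 value — and the period has length 6.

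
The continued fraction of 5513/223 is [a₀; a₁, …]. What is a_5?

2

5513 = 24·223 + 161   →  a_0 = 24
223 = 1·161 + 62   →  a_1 = 1
161 = 2·62 + 37   →  a_2 = 2
62 = 1·37 + 25   →  a_3 = 1
37 = 1·25 + 12   →  a_4 = 1
25 = 2·12 + 1   →  a_5 = 2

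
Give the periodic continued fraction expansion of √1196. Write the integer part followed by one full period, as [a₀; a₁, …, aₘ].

[34; 1, 1, 2, 1, 1, 68]

a₀ = ⌊√1196⌋ = 34.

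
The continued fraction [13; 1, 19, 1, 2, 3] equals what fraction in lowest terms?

2888/207

Using pₖ = aₖpₖ₋₁ + pₖ₋₂ and qₖ = aₖqₖ₋₁ + qₖ₋₂:
  k=0: a=13, p=13, q=1
  k=1: a=1, p=14, q=1
  k=2: a=19, p=279, q=20
  k=3: a=1, p=293, q=21
  k=4: a=2, p=865, q=62
  k=5: a=3, p=2888, q=207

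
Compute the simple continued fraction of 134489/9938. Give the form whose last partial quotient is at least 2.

[13; 1, 1, 7, 8, 3, 1, 19]

134489 = 13×9938 + 5295
9938 = 1×5295 + 4643
5295 = 1×4643 + 652
4643 = 7×652 + 79
652 = 8×79 + 20
79 = 3×20 + 19
20 = 1×19 + 1
19 = 19×1 + 0  (stop)
So 134489/9938 = [13; 1, 1, 7, 8, 3, 1, 19].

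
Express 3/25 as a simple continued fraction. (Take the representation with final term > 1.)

3 = 0·25 + 3
25 = 8·3 + 1
3 = 3·1 + 0  (stop)
So 3/25 = [0; 8, 3].

[0; 8, 3]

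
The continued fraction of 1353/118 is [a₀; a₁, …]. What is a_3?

1

1353 = 11·118 + 55   →  a_0 = 11
118 = 2·55 + 8   →  a_1 = 2
55 = 6·8 + 7   →  a_2 = 6
8 = 1·7 + 1   →  a_3 = 1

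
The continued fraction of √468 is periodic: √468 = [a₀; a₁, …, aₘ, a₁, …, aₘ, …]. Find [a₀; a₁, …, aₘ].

a₀ = ⌊√468⌋ = 21.
With m₀=0, d₀=1 and mₖ₊₁ = dₖaₖ − mₖ, dₖ₊₁ = (n − mₖ₊₁²)/dₖ, aₖ₊₁ = ⌊(a₀+mₖ₊₁)/dₖ₊₁⌋:
  k=1: m=21, d=27, a=1
  k=2: m=6, d=16, a=1
  k=3: m=10, d=23, a=1
  k=4: m=13, d=13, a=2
  k=5: m=13, d=23, a=1
  k=6: m=10, d=16, a=1
  k=7: m=6, d=27, a=1
  k=8: m=21, d=1, a=42
d=1 and a=2a₀=42 at k=8, so the next step gives (m, d) = (21, 27) again — its k=1 value — and the period has length 8.

[21; 1, 1, 1, 2, 1, 1, 1, 42]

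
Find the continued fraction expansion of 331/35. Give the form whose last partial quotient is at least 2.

331 = 9*35 + 16
35 = 2*16 + 3
16 = 5*3 + 1
3 = 3*1 + 0  (stop)
So 331/35 = [9; 2, 5, 3].

[9; 2, 5, 3]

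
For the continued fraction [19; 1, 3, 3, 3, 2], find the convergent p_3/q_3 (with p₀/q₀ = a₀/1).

Using pₖ = aₖpₖ₋₁ + pₖ₋₂, qₖ = aₖqₖ₋₁ + qₖ₋₂ (with p₋₁=1, p₋₂=0, q₋₁=0, q₋₂=1):
  k=0: a=19, p=19, q=1
  k=1: a=1, p=20, q=1
  k=2: a=3, p=79, q=4
  k=3: a=3, p=257, q=13

257/13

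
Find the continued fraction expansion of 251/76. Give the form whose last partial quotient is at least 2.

[3; 3, 3, 3, 2]

251 = 3*76 + 23
76 = 3*23 + 7
23 = 3*7 + 2
7 = 3*2 + 1
2 = 2*1 + 0  (stop)
So 251/76 = [3; 3, 3, 3, 2].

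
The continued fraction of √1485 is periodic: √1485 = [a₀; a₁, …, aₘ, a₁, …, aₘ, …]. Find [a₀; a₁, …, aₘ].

a₀ = ⌊√1485⌋ = 38.

[38; 1, 1, 6, 1, 1, 76]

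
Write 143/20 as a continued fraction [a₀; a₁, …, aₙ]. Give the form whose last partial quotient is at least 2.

143 = 7×20 + 3
20 = 6×3 + 2
3 = 1×2 + 1
2 = 2×1 + 0  (stop)
So 143/20 = [7; 6, 1, 2].

[7; 6, 1, 2]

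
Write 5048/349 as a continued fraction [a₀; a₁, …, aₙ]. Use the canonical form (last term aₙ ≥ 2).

5048 = 14·349 + 162
349 = 2·162 + 25
162 = 6·25 + 12
25 = 2·12 + 1
12 = 12·1 + 0  (stop)
So 5048/349 = [14; 2, 6, 2, 12].

[14; 2, 6, 2, 12]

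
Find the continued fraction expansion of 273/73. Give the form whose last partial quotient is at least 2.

273 = 3*73 + 54
73 = 1*54 + 19
54 = 2*19 + 16
19 = 1*16 + 3
16 = 5*3 + 1
3 = 3*1 + 0  (stop)
So 273/73 = [3; 1, 2, 1, 5, 3].

[3; 1, 2, 1, 5, 3]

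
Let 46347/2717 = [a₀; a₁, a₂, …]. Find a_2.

5

46347 = 17·2717 + 158   →  a_0 = 17
2717 = 17·158 + 31   →  a_1 = 17
158 = 5·31 + 3   →  a_2 = 5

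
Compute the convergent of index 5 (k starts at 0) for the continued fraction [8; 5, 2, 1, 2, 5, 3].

Using pₖ = aₖpₖ₋₁ + pₖ₋₂, qₖ = aₖqₖ₋₁ + qₖ₋₂ (with p₋₁=1, p₋₂=0, q₋₁=0, q₋₂=1):
  k=0: a=8, p=8, q=1
  k=1: a=5, p=41, q=5
  k=2: a=2, p=90, q=11
  k=3: a=1, p=131, q=16
  k=4: a=2, p=352, q=43
  k=5: a=5, p=1891, q=231

1891/231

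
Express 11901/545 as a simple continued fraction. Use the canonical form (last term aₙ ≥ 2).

[21; 1, 5, 8, 11]

11901 = 21×545 + 456
545 = 1×456 + 89
456 = 5×89 + 11
89 = 8×11 + 1
11 = 11×1 + 0  (stop)
So 11901/545 = [21; 1, 5, 8, 11].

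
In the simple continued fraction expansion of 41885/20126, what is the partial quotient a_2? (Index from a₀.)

41885 = 2·20126 + 1633   →  a_0 = 2
20126 = 12·1633 + 530   →  a_1 = 12
1633 = 3·530 + 43   →  a_2 = 3

3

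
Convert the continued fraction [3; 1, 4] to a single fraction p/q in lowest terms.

Using pₖ = aₖpₖ₋₁ + pₖ₋₂ and qₖ = aₖqₖ₋₁ + qₖ₋₂:
  k=0: a=3, p=3, q=1
  k=1: a=1, p=4, q=1
  k=2: a=4, p=19, q=5

19/5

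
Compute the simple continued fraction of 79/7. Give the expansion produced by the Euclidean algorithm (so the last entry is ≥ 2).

79 = 11·7 + 2
7 = 3·2 + 1
2 = 2·1 + 0  (stop)
So 79/7 = [11; 3, 2].

[11; 3, 2]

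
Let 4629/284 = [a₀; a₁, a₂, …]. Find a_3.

4629 = 16·284 + 85   →  a_0 = 16
284 = 3·85 + 29   →  a_1 = 3
85 = 2·29 + 27   →  a_2 = 2
29 = 1·27 + 2   →  a_3 = 1

1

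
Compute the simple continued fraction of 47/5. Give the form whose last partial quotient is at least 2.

47 = 9·5 + 2
5 = 2·2 + 1
2 = 2·1 + 0  (stop)
So 47/5 = [9; 2, 2].

[9; 2, 2]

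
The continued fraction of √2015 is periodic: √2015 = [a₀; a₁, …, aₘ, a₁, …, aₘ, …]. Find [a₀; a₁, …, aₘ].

a₀ = ⌊√2015⌋ = 44.

[44; 1, 7, 1, 88]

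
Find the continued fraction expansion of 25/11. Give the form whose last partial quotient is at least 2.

[2; 3, 1, 2]

25 = 2×11 + 3
11 = 3×3 + 2
3 = 1×2 + 1
2 = 2×1 + 0  (stop)
So 25/11 = [2; 3, 1, 2].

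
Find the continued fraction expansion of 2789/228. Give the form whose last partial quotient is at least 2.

2789 = 12×228 + 53
228 = 4×53 + 16
53 = 3×16 + 5
16 = 3×5 + 1
5 = 5×1 + 0  (stop)
So 2789/228 = [12; 4, 3, 3, 5].

[12; 4, 3, 3, 5]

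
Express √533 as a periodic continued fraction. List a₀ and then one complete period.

a₀ = ⌊√533⌋ = 23.

[23; 11, 1, 1, 11, 46]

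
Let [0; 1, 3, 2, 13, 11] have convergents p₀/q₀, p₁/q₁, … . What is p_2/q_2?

3/4

Using pₖ = aₖpₖ₋₁ + pₖ₋₂, qₖ = aₖqₖ₋₁ + qₖ₋₂ (with p₋₁=1, p₋₂=0, q₋₁=0, q₋₂=1):
  k=0: a=0, p=0, q=1
  k=1: a=1, p=1, q=1
  k=2: a=3, p=3, q=4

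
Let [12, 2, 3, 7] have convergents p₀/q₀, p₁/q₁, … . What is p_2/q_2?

Using pₖ = aₖpₖ₋₁ + pₖ₋₂, qₖ = aₖqₖ₋₁ + qₖ₋₂ (with p₋₁=1, p₋₂=0, q₋₁=0, q₋₂=1):
  k=0: a=12, p=12, q=1
  k=1: a=2, p=25, q=2
  k=2: a=3, p=87, q=7

87/7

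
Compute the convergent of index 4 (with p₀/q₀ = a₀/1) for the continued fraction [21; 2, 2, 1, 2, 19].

407/19

Using pₖ = aₖpₖ₋₁ + pₖ₋₂, qₖ = aₖqₖ₋₁ + qₖ₋₂ (with p₋₁=1, p₋₂=0, q₋₁=0, q₋₂=1):
  k=0: a=21, p=21, q=1
  k=1: a=2, p=43, q=2
  k=2: a=2, p=107, q=5
  k=3: a=1, p=150, q=7
  k=4: a=2, p=407, q=19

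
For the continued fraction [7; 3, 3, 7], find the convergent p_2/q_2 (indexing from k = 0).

73/10

Using pₖ = aₖpₖ₋₁ + pₖ₋₂, qₖ = aₖqₖ₋₁ + qₖ₋₂ (with p₋₁=1, p₋₂=0, q₋₁=0, q₋₂=1):
  k=0: a=7, p=7, q=1
  k=1: a=3, p=22, q=3
  k=2: a=3, p=73, q=10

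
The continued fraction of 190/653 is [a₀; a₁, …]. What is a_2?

2

190 = 0·653 + 190   →  a_0 = 0
653 = 3·190 + 83   →  a_1 = 3
190 = 2·83 + 24   →  a_2 = 2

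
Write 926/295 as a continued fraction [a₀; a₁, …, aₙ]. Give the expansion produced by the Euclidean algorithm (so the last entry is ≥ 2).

[3; 7, 5, 8]

926 = 3·295 + 41
295 = 7·41 + 8
41 = 5·8 + 1
8 = 8·1 + 0  (stop)
So 926/295 = [3; 7, 5, 8].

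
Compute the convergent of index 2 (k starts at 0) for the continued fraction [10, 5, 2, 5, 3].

Using pₖ = aₖpₖ₋₁ + pₖ₋₂, qₖ = aₖqₖ₋₁ + qₖ₋₂ (with p₋₁=1, p₋₂=0, q₋₁=0, q₋₂=1):
  k=0: a=10, p=10, q=1
  k=1: a=5, p=51, q=5
  k=2: a=2, p=112, q=11

112/11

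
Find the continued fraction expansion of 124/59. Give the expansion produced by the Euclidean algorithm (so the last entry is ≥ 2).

[2; 9, 1, 5]

124 = 2*59 + 6
59 = 9*6 + 5
6 = 1*5 + 1
5 = 5*1 + 0  (stop)
So 124/59 = [2; 9, 1, 5].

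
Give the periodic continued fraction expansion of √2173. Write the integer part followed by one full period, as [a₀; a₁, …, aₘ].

[46; 1, 1, 1, 1, 1, 1, 92]

a₀ = ⌊√2173⌋ = 46.
With m₀=0, d₀=1 and mₖ₊₁ = dₖaₖ − mₖ, dₖ₊₁ = (n − mₖ₊₁²)/dₖ, aₖ₊₁ = ⌊(a₀+mₖ₊₁)/dₖ₊₁⌋:
  k=1: m=46, d=57, a=1
  k=2: m=11, d=36, a=1
  k=3: m=25, d=43, a=1
  k=4: m=18, d=43, a=1
  k=5: m=25, d=36, a=1
  k=6: m=11, d=57, a=1
  k=7: m=46, d=1, a=92
d=1 and a=2a₀=92 at k=7, so the next step gives (m, d) = (46, 57) again — its k=1 value — and the period has length 7.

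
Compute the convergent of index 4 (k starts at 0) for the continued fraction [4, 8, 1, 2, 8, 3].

Using pₖ = aₖpₖ₋₁ + pₖ₋₂, qₖ = aₖqₖ₋₁ + qₖ₋₂ (with p₋₁=1, p₋₂=0, q₋₁=0, q₋₂=1):
  k=0: a=4, p=4, q=1
  k=1: a=8, p=33, q=8
  k=2: a=1, p=37, q=9
  k=3: a=2, p=107, q=26
  k=4: a=8, p=893, q=217

893/217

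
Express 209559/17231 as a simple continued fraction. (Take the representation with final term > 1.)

[12; 6, 5, 2, 9, 1, 2, 8]

209559 = 12×17231 + 2787
17231 = 6×2787 + 509
2787 = 5×509 + 242
509 = 2×242 + 25
242 = 9×25 + 17
25 = 1×17 + 8
17 = 2×8 + 1
8 = 8×1 + 0  (stop)
So 209559/17231 = [12; 6, 5, 2, 9, 1, 2, 8].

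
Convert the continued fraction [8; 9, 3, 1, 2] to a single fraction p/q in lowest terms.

Fold from the inside: start with 2/1.
  1 + 1/2 = 3/2
  3 + 2/3 = 11/3
  9 + 3/11 = 102/11
  8 + 11/102 = 827/102

827/102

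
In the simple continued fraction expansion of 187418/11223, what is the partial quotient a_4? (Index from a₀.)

18

187418 = 16·11223 + 7850   →  a_0 = 16
11223 = 1·7850 + 3373   →  a_1 = 1
7850 = 2·3373 + 1104   →  a_2 = 2
3373 = 3·1104 + 61   →  a_3 = 3
1104 = 18·61 + 6   →  a_4 = 18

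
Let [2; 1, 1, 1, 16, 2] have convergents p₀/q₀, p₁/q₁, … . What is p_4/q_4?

Using pₖ = aₖpₖ₋₁ + pₖ₋₂, qₖ = aₖqₖ₋₁ + qₖ₋₂ (with p₋₁=1, p₋₂=0, q₋₁=0, q₋₂=1):
  k=0: a=2, p=2, q=1
  k=1: a=1, p=3, q=1
  k=2: a=1, p=5, q=2
  k=3: a=1, p=8, q=3
  k=4: a=16, p=133, q=50

133/50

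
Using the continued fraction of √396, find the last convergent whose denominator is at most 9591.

√396 = [19; 1, 8, 1, 38, …] (period length 4).
Convergents:
  p_0/q_0 = 19/1
  p_1/q_1 = 20/1
  p_2/q_2 = 179/9
  p_3/q_3 = 199/10
  p_4/q_4 = 7741/389
  p_5/q_5 = 7940/399
  p_6/q_6 = 71261/3581
  p_7/q_7 = 79201/3980
  p_8/q_8 = 3080899/154821
q_7 = 3980 ≤ 9591 < 154821 = q_8, so the answer is 79201/3980.

79201/3980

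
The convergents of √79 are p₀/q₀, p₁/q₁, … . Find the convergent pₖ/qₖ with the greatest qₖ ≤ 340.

1431/161

√79 = [8; 1, 7, 1, 16, …] (period length 4).
Convergents:
  p_0/q_0 = 8/1
  p_1/q_1 = 9/1
  p_2/q_2 = 71/8
  p_3/q_3 = 80/9
  p_4/q_4 = 1351/152
  p_5/q_5 = 1431/161
  p_6/q_6 = 11368/1279
q_5 = 161 ≤ 340 < 1279 = q_6, so the answer is 1431/161.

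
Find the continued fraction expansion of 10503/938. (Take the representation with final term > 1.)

[11; 5, 14, 4, 3]

10503 = 11·938 + 185
938 = 5·185 + 13
185 = 14·13 + 3
13 = 4·3 + 1
3 = 3·1 + 0  (stop)
So 10503/938 = [11; 5, 14, 4, 3].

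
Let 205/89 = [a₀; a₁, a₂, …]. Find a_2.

3

205 = 2·89 + 27   →  a_0 = 2
89 = 3·27 + 8   →  a_1 = 3
27 = 3·8 + 3   →  a_2 = 3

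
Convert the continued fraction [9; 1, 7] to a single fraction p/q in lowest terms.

79/8

Fold from the inside: start with 7/1.
  1 + 1/7 = 8/7
  9 + 7/8 = 79/8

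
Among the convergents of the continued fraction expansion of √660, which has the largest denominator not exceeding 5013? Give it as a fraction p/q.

√660 = [25; 1, 2, 4, 2, 1, 50, …] (period length 6).
Convergents:
  p_0/q_0 = 25/1
  p_1/q_1 = 26/1
  p_2/q_2 = 77/3
  p_3/q_3 = 334/13
  p_4/q_4 = 745/29
  p_5/q_5 = 1079/42
  p_6/q_6 = 54695/2129
  p_7/q_7 = 55774/2171
  p_8/q_8 = 166243/6471
q_7 = 2171 ≤ 5013 < 6471 = q_8, so the answer is 55774/2171.

55774/2171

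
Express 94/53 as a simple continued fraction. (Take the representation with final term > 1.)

94 = 1×53 + 41
53 = 1×41 + 12
41 = 3×12 + 5
12 = 2×5 + 2
5 = 2×2 + 1
2 = 2×1 + 0  (stop)
So 94/53 = [1; 1, 3, 2, 2, 2].

[1; 1, 3, 2, 2, 2]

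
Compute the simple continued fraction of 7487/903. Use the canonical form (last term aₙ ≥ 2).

[8; 3, 2, 3, 3, 1, 8]

7487 = 8*903 + 263
903 = 3*263 + 114
263 = 2*114 + 35
114 = 3*35 + 9
35 = 3*9 + 8
9 = 1*8 + 1
8 = 8*1 + 0  (stop)
So 7487/903 = [8; 3, 2, 3, 3, 1, 8].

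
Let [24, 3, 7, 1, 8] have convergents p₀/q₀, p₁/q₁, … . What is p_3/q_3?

Using pₖ = aₖpₖ₋₁ + pₖ₋₂, qₖ = aₖqₖ₋₁ + qₖ₋₂ (with p₋₁=1, p₋₂=0, q₋₁=0, q₋₂=1):
  k=0: a=24, p=24, q=1
  k=1: a=3, p=73, q=3
  k=2: a=7, p=535, q=22
  k=3: a=1, p=608, q=25

608/25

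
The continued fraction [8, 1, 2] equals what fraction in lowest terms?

26/3

Fold from the inside: start with 2/1.
  1 + 1/2 = 3/2
  8 + 2/3 = 26/3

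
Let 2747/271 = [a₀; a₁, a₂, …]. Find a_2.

2747 = 10·271 + 37   →  a_0 = 10
271 = 7·37 + 12   →  a_1 = 7
37 = 3·12 + 1   →  a_2 = 3

3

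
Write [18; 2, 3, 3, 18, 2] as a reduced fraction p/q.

Fold from the inside: start with 2/1.
  18 + 1/2 = 37/2
  3 + 2/37 = 113/37
  3 + 37/113 = 376/113
  2 + 113/376 = 865/376
  18 + 376/865 = 15946/865

15946/865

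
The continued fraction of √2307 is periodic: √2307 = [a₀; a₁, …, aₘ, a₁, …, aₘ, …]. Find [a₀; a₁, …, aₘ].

[48; 32, 96]

a₀ = ⌊√2307⌋ = 48.
With m₀=0, d₀=1 and mₖ₊₁ = dₖaₖ − mₖ, dₖ₊₁ = (n − mₖ₊₁²)/dₖ, aₖ₊₁ = ⌊(a₀+mₖ₊₁)/dₖ₊₁⌋:
  k=1: m=48, d=3, a=32
  k=2: m=48, d=1, a=96
d=1 and a=2a₀=96 at k=2, so the next step gives (m, d) = (48, 3) again — its k=1 value — and the period has length 2.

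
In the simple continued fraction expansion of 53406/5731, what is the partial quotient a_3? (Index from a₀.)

3

53406 = 9·5731 + 1827   →  a_0 = 9
5731 = 3·1827 + 250   →  a_1 = 3
1827 = 7·250 + 77   →  a_2 = 7
250 = 3·77 + 19   →  a_3 = 3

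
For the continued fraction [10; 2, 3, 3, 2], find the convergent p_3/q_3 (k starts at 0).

Using pₖ = aₖpₖ₋₁ + pₖ₋₂, qₖ = aₖqₖ₋₁ + qₖ₋₂ (with p₋₁=1, p₋₂=0, q₋₁=0, q₋₂=1):
  k=0: a=10, p=10, q=1
  k=1: a=2, p=21, q=2
  k=2: a=3, p=73, q=7
  k=3: a=3, p=240, q=23

240/23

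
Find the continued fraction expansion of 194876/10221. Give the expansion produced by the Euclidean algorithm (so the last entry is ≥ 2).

194876 = 19×10221 + 677
10221 = 15×677 + 66
677 = 10×66 + 17
66 = 3×17 + 15
17 = 1×15 + 2
15 = 7×2 + 1
2 = 2×1 + 0  (stop)
So 194876/10221 = [19; 15, 10, 3, 1, 7, 2].

[19; 15, 10, 3, 1, 7, 2]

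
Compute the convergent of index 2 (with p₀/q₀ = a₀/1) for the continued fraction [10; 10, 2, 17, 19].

Using pₖ = aₖpₖ₋₁ + pₖ₋₂, qₖ = aₖqₖ₋₁ + qₖ₋₂ (with p₋₁=1, p₋₂=0, q₋₁=0, q₋₂=1):
  k=0: a=10, p=10, q=1
  k=1: a=10, p=101, q=10
  k=2: a=2, p=212, q=21

212/21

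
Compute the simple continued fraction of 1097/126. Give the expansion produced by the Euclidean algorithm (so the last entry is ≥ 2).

1097 = 8*126 + 89
126 = 1*89 + 37
89 = 2*37 + 15
37 = 2*15 + 7
15 = 2*7 + 1
7 = 7*1 + 0  (stop)
So 1097/126 = [8; 1, 2, 2, 2, 7].

[8; 1, 2, 2, 2, 7]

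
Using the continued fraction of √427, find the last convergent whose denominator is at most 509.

7687/372

√427 = [20; 1, 1, 1, 40, …] (period length 4).
Convergents:
  p_0/q_0 = 20/1
  p_1/q_1 = 21/1
  p_2/q_2 = 41/2
  p_3/q_3 = 62/3
  p_4/q_4 = 2521/122
  p_5/q_5 = 2583/125
  p_6/q_6 = 5104/247
  p_7/q_7 = 7687/372
  p_8/q_8 = 312584/15127
q_7 = 372 ≤ 509 < 15127 = q_8, so the answer is 7687/372.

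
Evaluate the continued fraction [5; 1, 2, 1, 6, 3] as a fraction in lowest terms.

488/85

Fold from the inside: start with 3/1.
  6 + 1/3 = 19/3
  1 + 3/19 = 22/19
  2 + 19/22 = 63/22
  1 + 22/63 = 85/63
  5 + 63/85 = 488/85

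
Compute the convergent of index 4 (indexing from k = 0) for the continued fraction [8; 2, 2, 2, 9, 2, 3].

Using pₖ = aₖpₖ₋₁ + pₖ₋₂, qₖ = aₖqₖ₋₁ + qₖ₋₂ (with p₋₁=1, p₋₂=0, q₋₁=0, q₋₂=1):
  k=0: a=8, p=8, q=1
  k=1: a=2, p=17, q=2
  k=2: a=2, p=42, q=5
  k=3: a=2, p=101, q=12
  k=4: a=9, p=951, q=113

951/113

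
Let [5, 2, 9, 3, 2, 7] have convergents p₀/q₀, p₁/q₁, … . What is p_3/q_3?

Using pₖ = aₖpₖ₋₁ + pₖ₋₂, qₖ = aₖqₖ₋₁ + qₖ₋₂ (with p₋₁=1, p₋₂=0, q₋₁=0, q₋₂=1):
  k=0: a=5, p=5, q=1
  k=1: a=2, p=11, q=2
  k=2: a=9, p=104, q=19
  k=3: a=3, p=323, q=59

323/59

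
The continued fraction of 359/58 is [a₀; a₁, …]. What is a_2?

359 = 6·58 + 11   →  a_0 = 6
58 = 5·11 + 3   →  a_1 = 5
11 = 3·3 + 2   →  a_2 = 3

3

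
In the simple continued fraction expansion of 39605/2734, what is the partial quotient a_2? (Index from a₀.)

39605 = 14·2734 + 1329   →  a_0 = 14
2734 = 2·1329 + 76   →  a_1 = 2
1329 = 17·76 + 37   →  a_2 = 17

17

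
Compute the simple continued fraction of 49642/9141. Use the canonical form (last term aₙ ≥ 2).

49642 = 5×9141 + 3937
9141 = 2×3937 + 1267
3937 = 3×1267 + 136
1267 = 9×136 + 43
136 = 3×43 + 7
43 = 6×7 + 1
7 = 7×1 + 0  (stop)
So 49642/9141 = [5; 2, 3, 9, 3, 6, 7].

[5; 2, 3, 9, 3, 6, 7]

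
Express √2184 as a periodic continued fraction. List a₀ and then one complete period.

[46; 1, 2, 1, 2, 1, 92]

a₀ = ⌊√2184⌋ = 46.
With m₀=0, d₀=1 and mₖ₊₁ = dₖaₖ − mₖ, dₖ₊₁ = (n − mₖ₊₁²)/dₖ, aₖ₊₁ = ⌊(a₀+mₖ₊₁)/dₖ₊₁⌋:
  k=1: m=46, d=68, a=1
  k=2: m=22, d=25, a=2
  k=3: m=28, d=56, a=1
  k=4: m=28, d=25, a=2
  k=5: m=22, d=68, a=1
  k=6: m=46, d=1, a=92
d=1 and a=2a₀=92 at k=6, so the next step gives (m, d) = (46, 68) again — its k=1 value — and the period has length 6.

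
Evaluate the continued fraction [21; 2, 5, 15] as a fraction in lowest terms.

Fold from the inside: start with 15/1.
  5 + 1/15 = 76/15
  2 + 15/76 = 167/76
  21 + 76/167 = 3583/167

3583/167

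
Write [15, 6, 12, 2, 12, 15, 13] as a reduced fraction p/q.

5668297/373788

Using pₖ = aₖpₖ₋₁ + pₖ₋₂ and qₖ = aₖqₖ₋₁ + qₖ₋₂:
  k=0: a=15, p=15, q=1
  k=1: a=6, p=91, q=6
  k=2: a=12, p=1107, q=73
  k=3: a=2, p=2305, q=152
  k=4: a=12, p=28767, q=1897
  k=5: a=15, p=433810, q=28607
  k=6: a=13, p=5668297, q=373788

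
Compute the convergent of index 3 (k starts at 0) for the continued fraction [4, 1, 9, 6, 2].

299/61

Using pₖ = aₖpₖ₋₁ + pₖ₋₂, qₖ = aₖqₖ₋₁ + qₖ₋₂ (with p₋₁=1, p₋₂=0, q₋₁=0, q₋₂=1):
  k=0: a=4, p=4, q=1
  k=1: a=1, p=5, q=1
  k=2: a=9, p=49, q=10
  k=3: a=6, p=299, q=61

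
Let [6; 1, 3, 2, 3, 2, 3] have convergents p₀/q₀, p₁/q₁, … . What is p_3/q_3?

61/9

Using pₖ = aₖpₖ₋₁ + pₖ₋₂, qₖ = aₖqₖ₋₁ + qₖ₋₂ (with p₋₁=1, p₋₂=0, q₋₁=0, q₋₂=1):
  k=0: a=6, p=6, q=1
  k=1: a=1, p=7, q=1
  k=2: a=3, p=27, q=4
  k=3: a=2, p=61, q=9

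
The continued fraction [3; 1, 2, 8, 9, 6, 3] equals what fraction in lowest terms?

16217/4407

Fold from the inside: start with 3/1.
  6 + 1/3 = 19/3
  9 + 3/19 = 174/19
  8 + 19/174 = 1411/174
  2 + 174/1411 = 2996/1411
  1 + 1411/2996 = 4407/2996
  3 + 2996/4407 = 16217/4407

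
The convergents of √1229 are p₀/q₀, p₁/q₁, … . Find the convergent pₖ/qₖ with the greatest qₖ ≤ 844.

√1229 = [35; 17, 1, 1, 17, 70, …] (period length 5).
Convergents:
  p_0/q_0 = 35/1
  p_1/q_1 = 596/17
  p_2/q_2 = 631/18
  p_3/q_3 = 1227/35
  p_4/q_4 = 21490/613
  p_5/q_5 = 1505527/42945
q_4 = 613 ≤ 844 < 42945 = q_5, so the answer is 21490/613.

21490/613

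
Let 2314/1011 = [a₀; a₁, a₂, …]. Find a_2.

2314 = 2·1011 + 292   →  a_0 = 2
1011 = 3·292 + 135   →  a_1 = 3
292 = 2·135 + 22   →  a_2 = 2

2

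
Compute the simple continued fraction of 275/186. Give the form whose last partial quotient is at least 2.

[1; 2, 11, 8]

275 = 1·186 + 89
186 = 2·89 + 8
89 = 11·8 + 1
8 = 8·1 + 0  (stop)
So 275/186 = [1; 2, 11, 8].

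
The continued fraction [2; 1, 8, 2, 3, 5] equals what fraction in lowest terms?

Fold from the inside: start with 5/1.
  3 + 1/5 = 16/5
  2 + 5/16 = 37/16
  8 + 16/37 = 312/37
  1 + 37/312 = 349/312
  2 + 312/349 = 1010/349

1010/349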